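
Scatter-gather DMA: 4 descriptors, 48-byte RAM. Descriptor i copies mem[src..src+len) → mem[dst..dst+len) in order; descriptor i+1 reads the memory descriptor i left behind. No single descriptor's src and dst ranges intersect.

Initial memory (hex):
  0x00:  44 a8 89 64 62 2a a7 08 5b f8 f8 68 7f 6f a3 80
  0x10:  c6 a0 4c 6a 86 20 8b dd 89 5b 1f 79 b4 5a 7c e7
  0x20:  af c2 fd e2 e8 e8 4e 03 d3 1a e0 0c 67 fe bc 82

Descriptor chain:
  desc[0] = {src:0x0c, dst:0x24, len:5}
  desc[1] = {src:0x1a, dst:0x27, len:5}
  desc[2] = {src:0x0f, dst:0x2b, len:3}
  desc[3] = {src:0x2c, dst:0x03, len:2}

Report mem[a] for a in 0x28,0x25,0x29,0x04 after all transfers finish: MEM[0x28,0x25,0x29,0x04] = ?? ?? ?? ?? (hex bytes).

MEM[0x28,0x25,0x29,0x04] = 79 6f b4 a0

D0: mem[0x24..0x28] <- [7f 6f a3 80 c6]
D1: mem[0x27..0x2b] <- [1f 79 b4 5a 7c]
D2: mem[0x2b..0x2d] <- [80 c6 a0]
D3: mem[0x03..0x04] <- [c6 a0]
query mem[0x28]=0x79, mem[0x25]=0x6f, mem[0x29]=0xb4, mem[0x04]=0xa0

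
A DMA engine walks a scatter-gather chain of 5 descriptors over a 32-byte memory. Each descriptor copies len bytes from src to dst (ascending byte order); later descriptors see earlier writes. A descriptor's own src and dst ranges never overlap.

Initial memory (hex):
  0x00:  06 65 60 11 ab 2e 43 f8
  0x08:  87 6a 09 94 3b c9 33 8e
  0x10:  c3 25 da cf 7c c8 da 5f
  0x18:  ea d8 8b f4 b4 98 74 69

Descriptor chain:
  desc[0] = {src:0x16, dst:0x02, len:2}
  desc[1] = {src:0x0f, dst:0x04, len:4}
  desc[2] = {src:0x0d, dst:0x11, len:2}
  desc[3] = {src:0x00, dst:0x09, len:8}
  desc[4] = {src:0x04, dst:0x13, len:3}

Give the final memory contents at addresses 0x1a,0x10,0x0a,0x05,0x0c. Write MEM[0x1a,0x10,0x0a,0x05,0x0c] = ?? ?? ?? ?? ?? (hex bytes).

MEM[0x1a,0x10,0x0a,0x05,0x0c] = 8b da 65 c3 5f

[0] 0x16->0x02 len=2 : da 5f
[1] 0x0f->0x04 len=4 : 8e c3 25 da
[2] 0x0d->0x11 len=2 : c9 33
[3] 0x00->0x09 len=8 : 06 65 da 5f 8e c3 25 da
[4] 0x04->0x13 len=3 : 8e c3 25
query mem[0x1a]=0x8b, mem[0x10]=0xda, mem[0x0a]=0x65, mem[0x05]=0xc3, mem[0x0c]=0x5f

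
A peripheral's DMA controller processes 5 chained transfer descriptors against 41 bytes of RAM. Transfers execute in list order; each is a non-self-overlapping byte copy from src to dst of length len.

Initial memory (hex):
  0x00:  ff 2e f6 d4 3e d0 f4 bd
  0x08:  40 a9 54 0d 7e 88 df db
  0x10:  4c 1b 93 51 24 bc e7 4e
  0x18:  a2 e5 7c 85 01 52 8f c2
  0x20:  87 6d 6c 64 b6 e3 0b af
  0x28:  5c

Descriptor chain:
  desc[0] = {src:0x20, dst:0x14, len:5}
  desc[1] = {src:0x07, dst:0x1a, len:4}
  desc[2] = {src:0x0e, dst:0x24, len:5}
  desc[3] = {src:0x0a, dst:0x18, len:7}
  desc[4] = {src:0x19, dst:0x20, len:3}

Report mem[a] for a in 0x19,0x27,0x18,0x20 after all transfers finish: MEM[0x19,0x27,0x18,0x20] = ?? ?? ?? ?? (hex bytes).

  after D0: wrote 5B at 0x14 = 876d6c64b6
  after D1: wrote 4B at 0x1a = bd40a954
  after D2: wrote 5B at 0x24 = dfdb4c1b93
  after D3: wrote 7B at 0x18 = 540d7e88dfdb4c
  after D4: wrote 3B at 0x20 = 0d7e88
query mem[0x19]=0x0d, mem[0x27]=0x1b, mem[0x18]=0x54, mem[0x20]=0x0d

MEM[0x19,0x27,0x18,0x20] = 0d 1b 54 0d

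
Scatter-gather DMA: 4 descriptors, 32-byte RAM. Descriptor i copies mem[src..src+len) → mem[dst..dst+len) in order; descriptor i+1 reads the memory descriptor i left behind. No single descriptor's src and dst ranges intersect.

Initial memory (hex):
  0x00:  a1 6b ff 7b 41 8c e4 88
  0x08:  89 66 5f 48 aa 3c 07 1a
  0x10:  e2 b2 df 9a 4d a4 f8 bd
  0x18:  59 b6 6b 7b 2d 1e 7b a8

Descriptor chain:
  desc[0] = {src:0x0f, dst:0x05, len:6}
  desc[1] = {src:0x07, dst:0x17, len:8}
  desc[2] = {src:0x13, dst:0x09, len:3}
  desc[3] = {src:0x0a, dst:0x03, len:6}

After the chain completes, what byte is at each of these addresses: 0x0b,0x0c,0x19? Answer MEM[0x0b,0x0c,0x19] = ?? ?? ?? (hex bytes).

  after D0: wrote 6B at 0x05 = 1ae2b2df9a4d
  after D1: wrote 8B at 0x17 = b2df9a4d48aa3c07
  after D2: wrote 3B at 0x09 = 9a4da4
  after D3: wrote 6B at 0x03 = 4da4aa3c071a
query mem[0x0b]=0xa4, mem[0x0c]=0xaa, mem[0x19]=0x9a

MEM[0x0b,0x0c,0x19] = a4 aa 9a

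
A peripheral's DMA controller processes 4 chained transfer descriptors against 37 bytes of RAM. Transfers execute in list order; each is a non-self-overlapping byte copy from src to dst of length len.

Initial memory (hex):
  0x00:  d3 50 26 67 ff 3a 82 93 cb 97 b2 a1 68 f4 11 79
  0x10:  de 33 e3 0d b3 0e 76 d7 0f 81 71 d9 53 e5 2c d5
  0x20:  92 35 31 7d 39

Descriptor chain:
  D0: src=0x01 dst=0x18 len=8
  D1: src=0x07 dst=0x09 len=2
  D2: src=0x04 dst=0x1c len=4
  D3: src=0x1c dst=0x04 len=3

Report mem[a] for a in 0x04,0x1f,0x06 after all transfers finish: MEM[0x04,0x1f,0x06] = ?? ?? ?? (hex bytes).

[0] 0x01->0x18 len=8 : 50 26 67 ff 3a 82 93 cb
[1] 0x07->0x09 len=2 : 93 cb
[2] 0x04->0x1c len=4 : ff 3a 82 93
[3] 0x1c->0x04 len=3 : ff 3a 82
query mem[0x04]=0xff, mem[0x1f]=0x93, mem[0x06]=0x82

MEM[0x04,0x1f,0x06] = ff 93 82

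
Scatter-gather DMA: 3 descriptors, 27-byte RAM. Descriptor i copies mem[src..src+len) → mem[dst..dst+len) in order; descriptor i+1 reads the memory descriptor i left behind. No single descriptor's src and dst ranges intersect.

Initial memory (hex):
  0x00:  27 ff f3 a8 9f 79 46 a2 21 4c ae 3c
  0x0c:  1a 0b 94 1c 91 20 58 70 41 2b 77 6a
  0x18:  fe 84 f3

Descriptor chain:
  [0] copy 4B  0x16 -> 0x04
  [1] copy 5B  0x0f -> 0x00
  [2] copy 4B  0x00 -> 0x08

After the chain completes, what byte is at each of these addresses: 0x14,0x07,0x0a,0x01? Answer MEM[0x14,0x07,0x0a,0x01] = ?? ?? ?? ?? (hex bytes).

MEM[0x14,0x07,0x0a,0x01] = 41 84 20 91

[0] 0x16->0x04 len=4 : 77 6a fe 84
[1] 0x0f->0x00 len=5 : 1c 91 20 58 70
[2] 0x00->0x08 len=4 : 1c 91 20 58
query mem[0x14]=0x41, mem[0x07]=0x84, mem[0x0a]=0x20, mem[0x01]=0x91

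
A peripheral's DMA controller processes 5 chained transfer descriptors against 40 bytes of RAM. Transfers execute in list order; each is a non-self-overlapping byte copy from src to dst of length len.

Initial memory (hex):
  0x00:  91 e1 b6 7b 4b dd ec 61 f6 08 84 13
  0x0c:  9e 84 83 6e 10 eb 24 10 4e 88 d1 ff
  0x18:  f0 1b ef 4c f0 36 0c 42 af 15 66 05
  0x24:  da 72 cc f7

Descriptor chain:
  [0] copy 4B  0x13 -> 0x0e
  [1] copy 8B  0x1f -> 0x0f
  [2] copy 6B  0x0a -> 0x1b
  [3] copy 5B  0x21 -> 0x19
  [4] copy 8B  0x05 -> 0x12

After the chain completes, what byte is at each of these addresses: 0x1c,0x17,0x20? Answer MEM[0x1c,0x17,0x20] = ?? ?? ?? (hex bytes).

MEM[0x1c,0x17,0x20] = da 84 42

#0 dst[0x0e+4] := {0x10,0x4e,0x88,0xd1}
#1 dst[0x0f+8] := {0x42,0xaf,0x15,0x66,0x05,0xda,0x72,0xcc}
#2 dst[0x1b+6] := {0x84,0x13,0x9e,0x84,0x10,0x42}
#3 dst[0x19+5] := {0x15,0x66,0x05,0xda,0x72}
#4 dst[0x12+8] := {0xdd,0xec,0x61,0xf6,0x08,0x84,0x13,0x9e}
query mem[0x1c]=0xda, mem[0x17]=0x84, mem[0x20]=0x42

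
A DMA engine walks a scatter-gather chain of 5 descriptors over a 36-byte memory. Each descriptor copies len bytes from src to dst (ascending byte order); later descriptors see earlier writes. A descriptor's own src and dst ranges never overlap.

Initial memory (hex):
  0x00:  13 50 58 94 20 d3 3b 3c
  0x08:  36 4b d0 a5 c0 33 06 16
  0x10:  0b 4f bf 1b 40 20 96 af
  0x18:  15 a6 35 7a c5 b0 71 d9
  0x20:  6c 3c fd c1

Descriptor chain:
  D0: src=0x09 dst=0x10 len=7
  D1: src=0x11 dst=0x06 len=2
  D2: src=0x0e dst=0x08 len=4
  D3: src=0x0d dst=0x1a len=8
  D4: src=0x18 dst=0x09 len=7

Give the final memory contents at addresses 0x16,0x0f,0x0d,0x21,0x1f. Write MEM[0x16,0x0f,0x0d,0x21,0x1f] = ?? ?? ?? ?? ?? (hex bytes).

MEM[0x16,0x0f,0x0d,0x21,0x1f] = 16 d0 16 33 a5

  after D0: wrote 7B at 0x10 = 4bd0a5c0330616
  after D1: wrote 2B at 0x06 = d0a5
  after D2: wrote 4B at 0x08 = 06164bd0
  after D3: wrote 8B at 0x1a = 3306164bd0a5c033
  after D4: wrote 7B at 0x09 = 15a63306164bd0
query mem[0x16]=0x16, mem[0x0f]=0xd0, mem[0x0d]=0x16, mem[0x21]=0x33, mem[0x1f]=0xa5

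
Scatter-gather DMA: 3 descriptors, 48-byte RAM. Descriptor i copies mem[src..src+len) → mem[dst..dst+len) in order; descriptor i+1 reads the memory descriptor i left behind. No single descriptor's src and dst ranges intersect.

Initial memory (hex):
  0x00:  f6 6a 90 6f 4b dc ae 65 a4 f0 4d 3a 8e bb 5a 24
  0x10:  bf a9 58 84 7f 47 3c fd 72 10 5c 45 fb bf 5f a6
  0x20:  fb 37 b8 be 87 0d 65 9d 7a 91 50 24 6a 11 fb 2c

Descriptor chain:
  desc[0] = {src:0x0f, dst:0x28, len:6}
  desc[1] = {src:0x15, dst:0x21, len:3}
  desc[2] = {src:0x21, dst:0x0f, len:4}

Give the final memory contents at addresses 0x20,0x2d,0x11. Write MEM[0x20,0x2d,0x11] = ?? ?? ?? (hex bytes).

  after D0: wrote 6B at 0x28 = 24bfa958847f
  after D1: wrote 3B at 0x21 = 473cfd
  after D2: wrote 4B at 0x0f = 473cfd87
query mem[0x20]=0xfb, mem[0x2d]=0x7f, mem[0x11]=0xfd

MEM[0x20,0x2d,0x11] = fb 7f fd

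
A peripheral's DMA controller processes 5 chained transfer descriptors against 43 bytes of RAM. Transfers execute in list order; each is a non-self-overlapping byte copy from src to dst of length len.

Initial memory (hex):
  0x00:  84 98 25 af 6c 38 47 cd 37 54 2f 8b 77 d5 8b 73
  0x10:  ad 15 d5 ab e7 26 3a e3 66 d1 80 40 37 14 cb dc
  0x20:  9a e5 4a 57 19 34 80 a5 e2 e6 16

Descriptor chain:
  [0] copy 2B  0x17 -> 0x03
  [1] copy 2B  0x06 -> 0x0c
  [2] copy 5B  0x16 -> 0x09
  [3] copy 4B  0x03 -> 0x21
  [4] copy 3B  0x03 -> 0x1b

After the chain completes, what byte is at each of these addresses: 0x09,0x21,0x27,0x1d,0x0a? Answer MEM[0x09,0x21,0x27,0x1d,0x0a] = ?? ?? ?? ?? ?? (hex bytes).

D0: mem[0x03..0x04] <- [e3 66]
D1: mem[0x0c..0x0d] <- [47 cd]
D2: mem[0x09..0x0d] <- [3a e3 66 d1 80]
D3: mem[0x21..0x24] <- [e3 66 38 47]
D4: mem[0x1b..0x1d] <- [e3 66 38]
query mem[0x09]=0x3a, mem[0x21]=0xe3, mem[0x27]=0xa5, mem[0x1d]=0x38, mem[0x0a]=0xe3

MEM[0x09,0x21,0x27,0x1d,0x0a] = 3a e3 a5 38 e3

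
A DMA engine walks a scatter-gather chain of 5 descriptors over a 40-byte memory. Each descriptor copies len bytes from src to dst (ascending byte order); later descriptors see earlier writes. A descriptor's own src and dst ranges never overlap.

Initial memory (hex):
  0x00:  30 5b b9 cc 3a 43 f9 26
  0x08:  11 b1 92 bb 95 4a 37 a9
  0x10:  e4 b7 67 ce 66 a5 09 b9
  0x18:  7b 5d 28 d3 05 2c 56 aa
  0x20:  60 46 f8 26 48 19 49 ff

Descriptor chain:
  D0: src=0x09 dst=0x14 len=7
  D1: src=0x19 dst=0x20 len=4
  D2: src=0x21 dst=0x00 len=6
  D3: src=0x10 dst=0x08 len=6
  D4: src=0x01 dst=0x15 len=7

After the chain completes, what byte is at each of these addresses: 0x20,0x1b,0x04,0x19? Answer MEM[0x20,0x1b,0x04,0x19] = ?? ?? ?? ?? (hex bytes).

MEM[0x20,0x1b,0x04,0x19] = 37 26 19 49

  after D0: wrote 7B at 0x14 = b192bb954a37a9
  after D1: wrote 4B at 0x20 = 37a9d305
  after D2: wrote 6B at 0x00 = a9d305481949
  after D3: wrote 6B at 0x08 = e4b767ceb192
  after D4: wrote 7B at 0x15 = d305481949f926
query mem[0x20]=0x37, mem[0x1b]=0x26, mem[0x04]=0x19, mem[0x19]=0x49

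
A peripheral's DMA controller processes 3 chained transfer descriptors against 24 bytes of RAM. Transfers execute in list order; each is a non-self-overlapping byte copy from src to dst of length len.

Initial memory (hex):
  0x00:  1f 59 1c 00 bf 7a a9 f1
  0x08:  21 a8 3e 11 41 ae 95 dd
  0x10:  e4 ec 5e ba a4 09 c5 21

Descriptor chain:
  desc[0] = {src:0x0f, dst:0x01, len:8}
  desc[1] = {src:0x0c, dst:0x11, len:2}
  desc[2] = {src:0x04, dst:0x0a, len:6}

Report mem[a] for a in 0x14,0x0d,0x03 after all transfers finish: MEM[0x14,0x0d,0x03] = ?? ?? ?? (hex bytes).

MEM[0x14,0x0d,0x03] = a4 09 ec

D0: mem[0x01..0x08] <- [dd e4 ec 5e ba a4 09 c5]
D1: mem[0x11..0x12] <- [41 ae]
D2: mem[0x0a..0x0f] <- [5e ba a4 09 c5 a8]
query mem[0x14]=0xa4, mem[0x0d]=0x09, mem[0x03]=0xec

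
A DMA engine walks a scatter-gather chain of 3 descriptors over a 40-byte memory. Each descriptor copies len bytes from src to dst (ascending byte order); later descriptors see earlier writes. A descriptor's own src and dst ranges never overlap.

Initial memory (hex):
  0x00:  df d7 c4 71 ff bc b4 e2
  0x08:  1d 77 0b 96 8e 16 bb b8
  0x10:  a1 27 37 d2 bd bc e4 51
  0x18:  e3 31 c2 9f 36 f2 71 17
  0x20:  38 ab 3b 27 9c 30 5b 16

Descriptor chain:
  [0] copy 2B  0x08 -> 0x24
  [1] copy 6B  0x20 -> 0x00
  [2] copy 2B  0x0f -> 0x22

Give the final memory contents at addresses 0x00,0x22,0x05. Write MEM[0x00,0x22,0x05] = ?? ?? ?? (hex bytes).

[0] 0x08->0x24 len=2 : 1d 77
[1] 0x20->0x00 len=6 : 38 ab 3b 27 1d 77
[2] 0x0f->0x22 len=2 : b8 a1
query mem[0x00]=0x38, mem[0x22]=0xb8, mem[0x05]=0x77

MEM[0x00,0x22,0x05] = 38 b8 77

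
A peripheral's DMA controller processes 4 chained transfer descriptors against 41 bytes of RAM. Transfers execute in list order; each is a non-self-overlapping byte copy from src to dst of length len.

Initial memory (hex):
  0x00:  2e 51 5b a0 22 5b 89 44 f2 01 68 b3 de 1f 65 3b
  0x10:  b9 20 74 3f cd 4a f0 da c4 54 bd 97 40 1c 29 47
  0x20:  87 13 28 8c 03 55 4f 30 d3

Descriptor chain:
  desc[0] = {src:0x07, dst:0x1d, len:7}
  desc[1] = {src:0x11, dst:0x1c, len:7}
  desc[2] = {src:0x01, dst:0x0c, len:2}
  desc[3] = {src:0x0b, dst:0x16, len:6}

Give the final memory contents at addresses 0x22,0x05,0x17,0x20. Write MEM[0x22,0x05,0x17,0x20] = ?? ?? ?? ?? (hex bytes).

D0: mem[0x1d..0x23] <- [44 f2 01 68 b3 de 1f]
D1: mem[0x1c..0x22] <- [20 74 3f cd 4a f0 da]
D2: mem[0x0c..0x0d] <- [51 5b]
D3: mem[0x16..0x1b] <- [b3 51 5b 65 3b b9]
query mem[0x22]=0xda, mem[0x05]=0x5b, mem[0x17]=0x51, mem[0x20]=0x4a

MEM[0x22,0x05,0x17,0x20] = da 5b 51 4a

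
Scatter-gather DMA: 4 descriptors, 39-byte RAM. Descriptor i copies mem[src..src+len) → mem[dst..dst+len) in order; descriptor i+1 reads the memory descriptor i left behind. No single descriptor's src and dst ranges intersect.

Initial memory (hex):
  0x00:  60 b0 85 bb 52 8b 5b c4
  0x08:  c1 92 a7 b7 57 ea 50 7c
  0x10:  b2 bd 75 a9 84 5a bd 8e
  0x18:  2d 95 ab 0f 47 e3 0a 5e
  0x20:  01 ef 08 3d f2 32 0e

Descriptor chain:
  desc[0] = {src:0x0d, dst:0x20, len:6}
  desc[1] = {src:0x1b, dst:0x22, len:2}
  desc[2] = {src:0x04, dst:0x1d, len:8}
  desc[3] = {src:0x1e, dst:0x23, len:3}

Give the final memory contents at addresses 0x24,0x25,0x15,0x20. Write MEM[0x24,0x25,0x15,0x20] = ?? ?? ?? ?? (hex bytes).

#0 dst[0x20+6] := {0xea,0x50,0x7c,0xb2,0xbd,0x75}
#1 dst[0x22+2] := {0x0f,0x47}
#2 dst[0x1d+8] := {0x52,0x8b,0x5b,0xc4,0xc1,0x92,0xa7,0xb7}
#3 dst[0x23+3] := {0x8b,0x5b,0xc4}
query mem[0x24]=0x5b, mem[0x25]=0xc4, mem[0x15]=0x5a, mem[0x20]=0xc4

MEM[0x24,0x25,0x15,0x20] = 5b c4 5a c4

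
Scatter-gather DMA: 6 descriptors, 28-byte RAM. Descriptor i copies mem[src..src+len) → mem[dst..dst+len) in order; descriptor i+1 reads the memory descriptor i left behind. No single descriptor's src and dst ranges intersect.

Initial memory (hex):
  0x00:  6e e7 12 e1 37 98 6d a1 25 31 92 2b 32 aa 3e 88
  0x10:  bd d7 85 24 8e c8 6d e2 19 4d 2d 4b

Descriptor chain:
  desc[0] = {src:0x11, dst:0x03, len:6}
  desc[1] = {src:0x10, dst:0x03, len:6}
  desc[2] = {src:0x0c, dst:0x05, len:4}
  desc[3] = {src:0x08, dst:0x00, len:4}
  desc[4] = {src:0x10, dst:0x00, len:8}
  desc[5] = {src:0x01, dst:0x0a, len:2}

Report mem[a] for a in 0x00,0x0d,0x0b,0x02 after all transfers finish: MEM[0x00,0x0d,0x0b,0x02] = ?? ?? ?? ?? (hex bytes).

MEM[0x00,0x0d,0x0b,0x02] = bd aa 85 85

[0] 0x11->0x03 len=6 : d7 85 24 8e c8 6d
[1] 0x10->0x03 len=6 : bd d7 85 24 8e c8
[2] 0x0c->0x05 len=4 : 32 aa 3e 88
[3] 0x08->0x00 len=4 : 88 31 92 2b
[4] 0x10->0x00 len=8 : bd d7 85 24 8e c8 6d e2
[5] 0x01->0x0a len=2 : d7 85
query mem[0x00]=0xbd, mem[0x0d]=0xaa, mem[0x0b]=0x85, mem[0x02]=0x85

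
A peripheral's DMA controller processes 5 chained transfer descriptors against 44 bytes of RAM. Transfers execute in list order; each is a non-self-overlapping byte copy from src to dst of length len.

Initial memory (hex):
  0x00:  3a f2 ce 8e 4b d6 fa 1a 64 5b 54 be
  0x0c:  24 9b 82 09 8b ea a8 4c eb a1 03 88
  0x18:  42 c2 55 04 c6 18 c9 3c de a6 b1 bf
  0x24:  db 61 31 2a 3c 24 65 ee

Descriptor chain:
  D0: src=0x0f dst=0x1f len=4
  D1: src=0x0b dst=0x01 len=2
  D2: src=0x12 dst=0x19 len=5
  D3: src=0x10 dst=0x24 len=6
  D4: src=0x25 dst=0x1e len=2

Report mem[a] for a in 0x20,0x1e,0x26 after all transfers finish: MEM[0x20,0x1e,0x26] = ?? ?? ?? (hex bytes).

D0: mem[0x1f..0x22] <- [09 8b ea a8]
D1: mem[0x01..0x02] <- [be 24]
D2: mem[0x19..0x1d] <- [a8 4c eb a1 03]
D3: mem[0x24..0x29] <- [8b ea a8 4c eb a1]
D4: mem[0x1e..0x1f] <- [ea a8]
query mem[0x20]=0x8b, mem[0x1e]=0xea, mem[0x26]=0xa8

MEM[0x20,0x1e,0x26] = 8b ea a8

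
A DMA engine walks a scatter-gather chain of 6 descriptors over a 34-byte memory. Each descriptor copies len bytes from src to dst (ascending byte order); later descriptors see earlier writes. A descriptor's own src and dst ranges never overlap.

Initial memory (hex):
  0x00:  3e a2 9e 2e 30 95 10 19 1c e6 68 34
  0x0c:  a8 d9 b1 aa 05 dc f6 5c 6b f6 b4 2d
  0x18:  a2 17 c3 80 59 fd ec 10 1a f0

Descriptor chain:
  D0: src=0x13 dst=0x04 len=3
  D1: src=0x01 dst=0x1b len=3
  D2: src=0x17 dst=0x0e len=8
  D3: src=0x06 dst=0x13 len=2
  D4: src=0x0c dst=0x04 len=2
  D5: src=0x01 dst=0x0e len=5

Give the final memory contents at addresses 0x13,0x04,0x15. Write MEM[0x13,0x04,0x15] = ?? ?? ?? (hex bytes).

MEM[0x13,0x04,0x15] = f6 a8 ec

  after D0: wrote 3B at 0x04 = 5c6bf6
  after D1: wrote 3B at 0x1b = a29e2e
  after D2: wrote 8B at 0x0e = 2da217c3a29e2eec
  after D3: wrote 2B at 0x13 = f619
  after D4: wrote 2B at 0x04 = a8d9
  after D5: wrote 5B at 0x0e = a29e2ea8d9
query mem[0x13]=0xf6, mem[0x04]=0xa8, mem[0x15]=0xec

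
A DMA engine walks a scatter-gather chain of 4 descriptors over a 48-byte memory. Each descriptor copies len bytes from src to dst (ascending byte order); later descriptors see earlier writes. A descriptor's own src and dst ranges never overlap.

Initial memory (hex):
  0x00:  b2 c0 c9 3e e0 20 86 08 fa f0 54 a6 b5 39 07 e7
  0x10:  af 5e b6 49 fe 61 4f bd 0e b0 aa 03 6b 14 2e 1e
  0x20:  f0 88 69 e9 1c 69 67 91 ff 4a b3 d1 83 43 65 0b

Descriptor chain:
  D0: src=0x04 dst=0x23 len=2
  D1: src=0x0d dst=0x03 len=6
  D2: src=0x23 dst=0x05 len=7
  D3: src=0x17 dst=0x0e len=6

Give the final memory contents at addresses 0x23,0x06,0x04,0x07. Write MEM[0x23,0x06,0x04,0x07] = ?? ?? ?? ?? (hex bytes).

MEM[0x23,0x06,0x04,0x07] = e0 20 07 69

D0: mem[0x23..0x24] <- [e0 20]
D1: mem[0x03..0x08] <- [39 07 e7 af 5e b6]
D2: mem[0x05..0x0b] <- [e0 20 69 67 91 ff 4a]
D3: mem[0x0e..0x13] <- [bd 0e b0 aa 03 6b]
query mem[0x23]=0xe0, mem[0x06]=0x20, mem[0x04]=0x07, mem[0x07]=0x69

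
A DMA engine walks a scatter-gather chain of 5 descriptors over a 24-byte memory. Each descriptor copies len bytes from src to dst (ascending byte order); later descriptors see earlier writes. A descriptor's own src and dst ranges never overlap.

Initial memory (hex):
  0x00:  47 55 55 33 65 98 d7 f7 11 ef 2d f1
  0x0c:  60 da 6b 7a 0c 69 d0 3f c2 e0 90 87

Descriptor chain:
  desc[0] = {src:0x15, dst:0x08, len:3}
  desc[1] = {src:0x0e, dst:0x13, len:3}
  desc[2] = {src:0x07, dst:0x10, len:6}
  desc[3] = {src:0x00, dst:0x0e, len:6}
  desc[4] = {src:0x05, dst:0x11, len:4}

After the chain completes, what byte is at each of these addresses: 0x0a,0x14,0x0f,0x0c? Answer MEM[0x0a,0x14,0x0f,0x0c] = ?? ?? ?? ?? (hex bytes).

D0: mem[0x08..0x0a] <- [e0 90 87]
D1: mem[0x13..0x15] <- [6b 7a 0c]
D2: mem[0x10..0x15] <- [f7 e0 90 87 f1 60]
D3: mem[0x0e..0x13] <- [47 55 55 33 65 98]
D4: mem[0x11..0x14] <- [98 d7 f7 e0]
query mem[0x0a]=0x87, mem[0x14]=0xe0, mem[0x0f]=0x55, mem[0x0c]=0x60

MEM[0x0a,0x14,0x0f,0x0c] = 87 e0 55 60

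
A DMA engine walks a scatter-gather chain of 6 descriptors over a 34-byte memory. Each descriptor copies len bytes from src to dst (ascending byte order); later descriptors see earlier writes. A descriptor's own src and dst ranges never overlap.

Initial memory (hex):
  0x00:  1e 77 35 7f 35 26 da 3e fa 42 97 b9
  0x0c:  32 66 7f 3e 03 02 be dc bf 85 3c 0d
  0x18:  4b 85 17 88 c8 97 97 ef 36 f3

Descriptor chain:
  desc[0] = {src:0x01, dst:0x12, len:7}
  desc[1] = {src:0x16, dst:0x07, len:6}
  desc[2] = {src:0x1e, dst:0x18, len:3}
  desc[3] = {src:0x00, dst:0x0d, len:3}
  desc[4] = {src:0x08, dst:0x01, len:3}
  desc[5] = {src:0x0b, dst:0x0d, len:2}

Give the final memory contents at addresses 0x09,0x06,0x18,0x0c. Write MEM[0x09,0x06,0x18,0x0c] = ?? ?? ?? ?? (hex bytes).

MEM[0x09,0x06,0x18,0x0c] = 3e da 97 88

#0 dst[0x12+7] := {0x77,0x35,0x7f,0x35,0x26,0xda,0x3e}
#1 dst[0x07+6] := {0x26,0xda,0x3e,0x85,0x17,0x88}
#2 dst[0x18+3] := {0x97,0xef,0x36}
#3 dst[0x0d+3] := {0x1e,0x77,0x35}
#4 dst[0x01+3] := {0xda,0x3e,0x85}
#5 dst[0x0d+2] := {0x17,0x88}
query mem[0x09]=0x3e, mem[0x06]=0xda, mem[0x18]=0x97, mem[0x0c]=0x88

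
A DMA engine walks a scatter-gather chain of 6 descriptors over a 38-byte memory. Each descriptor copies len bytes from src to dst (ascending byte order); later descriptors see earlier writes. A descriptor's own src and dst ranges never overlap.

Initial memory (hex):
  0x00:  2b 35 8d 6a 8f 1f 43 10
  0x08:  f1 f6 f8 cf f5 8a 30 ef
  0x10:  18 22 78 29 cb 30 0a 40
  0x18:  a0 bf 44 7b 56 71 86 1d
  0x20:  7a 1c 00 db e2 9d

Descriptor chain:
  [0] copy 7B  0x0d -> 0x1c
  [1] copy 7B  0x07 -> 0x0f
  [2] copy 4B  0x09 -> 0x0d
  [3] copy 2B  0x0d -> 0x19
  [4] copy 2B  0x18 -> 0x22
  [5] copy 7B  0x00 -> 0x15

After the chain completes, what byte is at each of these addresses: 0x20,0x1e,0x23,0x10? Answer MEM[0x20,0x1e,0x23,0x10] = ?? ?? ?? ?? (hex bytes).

D0: mem[0x1c..0x22] <- [8a 30 ef 18 22 78 29]
D1: mem[0x0f..0x15] <- [10 f1 f6 f8 cf f5 8a]
D2: mem[0x0d..0x10] <- [f6 f8 cf f5]
D3: mem[0x19..0x1a] <- [f6 f8]
D4: mem[0x22..0x23] <- [a0 f6]
D5: mem[0x15..0x1b] <- [2b 35 8d 6a 8f 1f 43]
query mem[0x20]=0x22, mem[0x1e]=0xef, mem[0x23]=0xf6, mem[0x10]=0xf5

MEM[0x20,0x1e,0x23,0x10] = 22 ef f6 f5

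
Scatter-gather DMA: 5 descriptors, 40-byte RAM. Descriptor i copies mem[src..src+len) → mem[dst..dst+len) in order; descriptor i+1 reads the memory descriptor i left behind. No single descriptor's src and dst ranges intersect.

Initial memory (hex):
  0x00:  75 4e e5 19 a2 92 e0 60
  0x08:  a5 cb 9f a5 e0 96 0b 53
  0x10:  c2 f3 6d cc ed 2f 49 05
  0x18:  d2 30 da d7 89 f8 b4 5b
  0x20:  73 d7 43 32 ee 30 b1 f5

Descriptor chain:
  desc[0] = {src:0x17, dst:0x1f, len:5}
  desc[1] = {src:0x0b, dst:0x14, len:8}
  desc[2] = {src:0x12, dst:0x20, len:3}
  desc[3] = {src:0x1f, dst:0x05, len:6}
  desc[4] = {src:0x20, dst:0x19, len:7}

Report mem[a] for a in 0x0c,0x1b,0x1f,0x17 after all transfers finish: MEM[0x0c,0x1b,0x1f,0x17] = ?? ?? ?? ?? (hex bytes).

  after D0: wrote 5B at 0x1f = 05d230dad7
  after D1: wrote 8B at 0x14 = a5e0960b53c2f36d
  after D2: wrote 3B at 0x20 = 6dcca5
  after D3: wrote 6B at 0x05 = 056dcca5d7ee
  after D4: wrote 7B at 0x19 = 6dcca5d7ee30b1
query mem[0x0c]=0xe0, mem[0x1b]=0xa5, mem[0x1f]=0xb1, mem[0x17]=0x0b

MEM[0x0c,0x1b,0x1f,0x17] = e0 a5 b1 0b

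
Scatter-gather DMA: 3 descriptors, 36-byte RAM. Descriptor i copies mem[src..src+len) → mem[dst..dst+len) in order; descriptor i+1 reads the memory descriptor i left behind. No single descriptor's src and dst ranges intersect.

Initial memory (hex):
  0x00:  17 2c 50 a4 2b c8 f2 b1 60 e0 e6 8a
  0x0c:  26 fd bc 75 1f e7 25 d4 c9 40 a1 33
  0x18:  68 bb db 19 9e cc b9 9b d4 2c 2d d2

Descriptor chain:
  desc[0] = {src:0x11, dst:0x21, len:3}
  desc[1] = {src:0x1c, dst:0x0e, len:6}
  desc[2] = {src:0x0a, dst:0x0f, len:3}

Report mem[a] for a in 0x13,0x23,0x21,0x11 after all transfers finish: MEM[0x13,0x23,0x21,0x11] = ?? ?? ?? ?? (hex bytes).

MEM[0x13,0x23,0x21,0x11] = e7 d4 e7 26

[0] 0x11->0x21 len=3 : e7 25 d4
[1] 0x1c->0x0e len=6 : 9e cc b9 9b d4 e7
[2] 0x0a->0x0f len=3 : e6 8a 26
query mem[0x13]=0xe7, mem[0x23]=0xd4, mem[0x21]=0xe7, mem[0x11]=0x26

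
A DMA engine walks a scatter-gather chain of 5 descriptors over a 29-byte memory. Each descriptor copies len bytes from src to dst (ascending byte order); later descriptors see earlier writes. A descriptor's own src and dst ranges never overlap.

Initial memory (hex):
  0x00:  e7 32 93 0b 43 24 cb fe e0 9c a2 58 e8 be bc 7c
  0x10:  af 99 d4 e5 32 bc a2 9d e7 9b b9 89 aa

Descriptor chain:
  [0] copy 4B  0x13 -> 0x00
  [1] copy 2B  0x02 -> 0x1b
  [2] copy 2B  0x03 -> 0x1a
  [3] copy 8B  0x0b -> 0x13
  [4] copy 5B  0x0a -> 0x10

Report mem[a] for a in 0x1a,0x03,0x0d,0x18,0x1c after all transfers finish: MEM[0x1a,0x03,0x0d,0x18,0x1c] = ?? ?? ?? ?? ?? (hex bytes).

MEM[0x1a,0x03,0x0d,0x18,0x1c] = d4 a2 be af a2

#0 dst[0x00+4] := {0xe5,0x32,0xbc,0xa2}
#1 dst[0x1b+2] := {0xbc,0xa2}
#2 dst[0x1a+2] := {0xa2,0x43}
#3 dst[0x13+8] := {0x58,0xe8,0xbe,0xbc,0x7c,0xaf,0x99,0xd4}
#4 dst[0x10+5] := {0xa2,0x58,0xe8,0xbe,0xbc}
query mem[0x1a]=0xd4, mem[0x03]=0xa2, mem[0x0d]=0xbe, mem[0x18]=0xaf, mem[0x1c]=0xa2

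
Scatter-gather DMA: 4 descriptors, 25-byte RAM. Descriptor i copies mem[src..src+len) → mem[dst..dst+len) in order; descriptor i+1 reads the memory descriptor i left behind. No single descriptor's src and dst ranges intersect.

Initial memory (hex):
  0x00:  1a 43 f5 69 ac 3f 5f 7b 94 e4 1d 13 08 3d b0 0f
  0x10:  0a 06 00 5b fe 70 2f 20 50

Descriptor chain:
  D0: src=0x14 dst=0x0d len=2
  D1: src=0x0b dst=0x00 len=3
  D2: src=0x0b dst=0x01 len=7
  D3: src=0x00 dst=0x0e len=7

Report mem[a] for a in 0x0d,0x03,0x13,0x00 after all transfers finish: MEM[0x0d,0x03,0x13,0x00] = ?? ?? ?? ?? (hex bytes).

D0: mem[0x0d..0x0e] <- [fe 70]
D1: mem[0x00..0x02] <- [13 08 fe]
D2: mem[0x01..0x07] <- [13 08 fe 70 0f 0a 06]
D3: mem[0x0e..0x14] <- [13 13 08 fe 70 0f 0a]
query mem[0x0d]=0xfe, mem[0x03]=0xfe, mem[0x13]=0x0f, mem[0x00]=0x13

MEM[0x0d,0x03,0x13,0x00] = fe fe 0f 13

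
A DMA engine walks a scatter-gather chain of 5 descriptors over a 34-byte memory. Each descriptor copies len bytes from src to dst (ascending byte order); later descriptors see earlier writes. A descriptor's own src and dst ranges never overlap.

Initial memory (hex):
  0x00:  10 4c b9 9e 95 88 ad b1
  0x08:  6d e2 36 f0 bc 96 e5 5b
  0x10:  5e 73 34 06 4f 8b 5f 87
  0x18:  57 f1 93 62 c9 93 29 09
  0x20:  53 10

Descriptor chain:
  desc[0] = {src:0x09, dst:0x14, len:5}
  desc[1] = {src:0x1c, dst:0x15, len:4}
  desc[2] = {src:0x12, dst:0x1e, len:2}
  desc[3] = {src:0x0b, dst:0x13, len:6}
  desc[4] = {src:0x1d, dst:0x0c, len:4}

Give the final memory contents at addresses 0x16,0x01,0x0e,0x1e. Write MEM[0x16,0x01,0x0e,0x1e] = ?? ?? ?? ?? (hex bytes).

D0: mem[0x14..0x18] <- [e2 36 f0 bc 96]
D1: mem[0x15..0x18] <- [c9 93 29 09]
D2: mem[0x1e..0x1f] <- [34 06]
D3: mem[0x13..0x18] <- [f0 bc 96 e5 5b 5e]
D4: mem[0x0c..0x0f] <- [93 34 06 53]
query mem[0x16]=0xe5, mem[0x01]=0x4c, mem[0x0e]=0x06, mem[0x1e]=0x34

MEM[0x16,0x01,0x0e,0x1e] = e5 4c 06 34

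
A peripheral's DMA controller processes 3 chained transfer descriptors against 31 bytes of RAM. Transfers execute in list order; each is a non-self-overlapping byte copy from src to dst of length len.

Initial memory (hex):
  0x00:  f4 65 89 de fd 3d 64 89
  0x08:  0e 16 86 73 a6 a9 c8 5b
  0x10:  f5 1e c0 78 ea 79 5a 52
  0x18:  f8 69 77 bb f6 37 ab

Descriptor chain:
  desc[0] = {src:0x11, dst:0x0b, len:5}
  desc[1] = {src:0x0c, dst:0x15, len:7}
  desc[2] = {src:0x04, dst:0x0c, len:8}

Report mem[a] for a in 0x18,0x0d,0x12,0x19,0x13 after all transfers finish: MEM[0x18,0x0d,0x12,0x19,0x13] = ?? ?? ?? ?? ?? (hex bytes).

  after D0: wrote 5B at 0x0b = 1ec078ea79
  after D1: wrote 7B at 0x15 = c078ea79f51ec0
  after D2: wrote 8B at 0x0c = fd3d64890e16861e
query mem[0x18]=0x79, mem[0x0d]=0x3d, mem[0x12]=0x86, mem[0x19]=0xf5, mem[0x13]=0x1e

MEM[0x18,0x0d,0x12,0x19,0x13] = 79 3d 86 f5 1e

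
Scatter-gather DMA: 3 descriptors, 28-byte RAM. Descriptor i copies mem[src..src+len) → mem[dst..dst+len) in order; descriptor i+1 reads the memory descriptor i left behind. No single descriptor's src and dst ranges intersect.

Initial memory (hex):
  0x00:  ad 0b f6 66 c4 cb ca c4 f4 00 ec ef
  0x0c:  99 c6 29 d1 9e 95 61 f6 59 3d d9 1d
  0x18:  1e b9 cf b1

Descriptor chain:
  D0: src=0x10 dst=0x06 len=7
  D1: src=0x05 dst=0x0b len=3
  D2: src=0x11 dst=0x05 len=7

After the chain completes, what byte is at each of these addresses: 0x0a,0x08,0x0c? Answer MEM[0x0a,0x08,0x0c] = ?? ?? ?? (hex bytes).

D0: mem[0x06..0x0c] <- [9e 95 61 f6 59 3d d9]
D1: mem[0x0b..0x0d] <- [cb 9e 95]
D2: mem[0x05..0x0b] <- [95 61 f6 59 3d d9 1d]
query mem[0x0a]=0xd9, mem[0x08]=0x59, mem[0x0c]=0x9e

MEM[0x0a,0x08,0x0c] = d9 59 9e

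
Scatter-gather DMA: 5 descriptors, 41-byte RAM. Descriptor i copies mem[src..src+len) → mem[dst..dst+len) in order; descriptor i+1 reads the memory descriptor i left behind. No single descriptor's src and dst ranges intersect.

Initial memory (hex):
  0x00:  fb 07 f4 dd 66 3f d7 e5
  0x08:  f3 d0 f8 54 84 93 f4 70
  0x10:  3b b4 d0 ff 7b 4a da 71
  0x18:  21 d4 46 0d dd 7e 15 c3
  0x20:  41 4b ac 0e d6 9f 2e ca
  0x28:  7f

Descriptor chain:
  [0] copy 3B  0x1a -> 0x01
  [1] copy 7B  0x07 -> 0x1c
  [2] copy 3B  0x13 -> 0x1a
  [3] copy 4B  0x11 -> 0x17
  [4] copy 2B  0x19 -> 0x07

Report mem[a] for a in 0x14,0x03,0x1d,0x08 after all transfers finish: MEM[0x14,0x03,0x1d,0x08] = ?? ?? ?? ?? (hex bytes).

MEM[0x14,0x03,0x1d,0x08] = 7b dd f3 7b

  after D0: wrote 3B at 0x01 = 460ddd
  after D1: wrote 7B at 0x1c = e5f3d0f8548493
  after D2: wrote 3B at 0x1a = ff7b4a
  after D3: wrote 4B at 0x17 = b4d0ff7b
  after D4: wrote 2B at 0x07 = ff7b
query mem[0x14]=0x7b, mem[0x03]=0xdd, mem[0x1d]=0xf3, mem[0x08]=0x7b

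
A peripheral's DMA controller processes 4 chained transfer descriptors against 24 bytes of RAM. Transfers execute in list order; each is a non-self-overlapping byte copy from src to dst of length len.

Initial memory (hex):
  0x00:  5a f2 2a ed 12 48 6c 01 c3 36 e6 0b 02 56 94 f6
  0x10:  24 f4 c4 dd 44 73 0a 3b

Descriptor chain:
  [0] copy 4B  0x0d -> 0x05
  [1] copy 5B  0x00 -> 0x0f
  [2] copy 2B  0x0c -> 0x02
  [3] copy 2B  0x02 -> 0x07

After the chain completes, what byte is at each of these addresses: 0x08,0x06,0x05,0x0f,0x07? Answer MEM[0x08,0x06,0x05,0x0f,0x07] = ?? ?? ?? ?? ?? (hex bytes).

#0 dst[0x05+4] := {0x56,0x94,0xf6,0x24}
#1 dst[0x0f+5] := {0x5a,0xf2,0x2a,0xed,0x12}
#2 dst[0x02+2] := {0x02,0x56}
#3 dst[0x07+2] := {0x02,0x56}
query mem[0x08]=0x56, mem[0x06]=0x94, mem[0x05]=0x56, mem[0x0f]=0x5a, mem[0x07]=0x02

MEM[0x08,0x06,0x05,0x0f,0x07] = 56 94 56 5a 02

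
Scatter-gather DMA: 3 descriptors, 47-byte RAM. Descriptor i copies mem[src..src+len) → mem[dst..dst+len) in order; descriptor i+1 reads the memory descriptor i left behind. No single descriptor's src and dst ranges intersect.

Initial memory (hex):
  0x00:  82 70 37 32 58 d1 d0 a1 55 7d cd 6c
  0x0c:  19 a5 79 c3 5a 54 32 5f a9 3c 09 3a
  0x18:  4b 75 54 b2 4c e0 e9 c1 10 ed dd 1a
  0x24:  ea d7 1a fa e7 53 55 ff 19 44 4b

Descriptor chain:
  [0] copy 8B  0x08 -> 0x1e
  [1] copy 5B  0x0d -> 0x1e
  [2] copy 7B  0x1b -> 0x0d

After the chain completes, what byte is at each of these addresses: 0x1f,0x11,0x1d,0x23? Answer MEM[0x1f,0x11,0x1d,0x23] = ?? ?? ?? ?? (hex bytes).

  after D0: wrote 8B at 0x1e = 557dcd6c19a579c3
  after D1: wrote 5B at 0x1e = a579c35a54
  after D2: wrote 7B at 0x0d = b24ce0a579c35a
query mem[0x1f]=0x79, mem[0x11]=0x79, mem[0x1d]=0xe0, mem[0x23]=0xa5

MEM[0x1f,0x11,0x1d,0x23] = 79 79 e0 a5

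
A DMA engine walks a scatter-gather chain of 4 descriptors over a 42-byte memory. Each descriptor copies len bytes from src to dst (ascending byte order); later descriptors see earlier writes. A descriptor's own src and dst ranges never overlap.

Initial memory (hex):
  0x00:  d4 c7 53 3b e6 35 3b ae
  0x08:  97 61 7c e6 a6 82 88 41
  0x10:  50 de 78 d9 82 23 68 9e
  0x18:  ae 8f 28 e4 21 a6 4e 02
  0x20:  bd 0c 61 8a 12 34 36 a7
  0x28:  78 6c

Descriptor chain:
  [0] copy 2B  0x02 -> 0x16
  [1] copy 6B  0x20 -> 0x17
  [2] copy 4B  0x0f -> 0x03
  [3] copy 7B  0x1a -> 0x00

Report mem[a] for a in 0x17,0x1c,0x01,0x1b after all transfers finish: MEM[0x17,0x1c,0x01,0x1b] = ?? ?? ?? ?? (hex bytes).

MEM[0x17,0x1c,0x01,0x1b] = bd 34 12 12

D0: mem[0x16..0x17] <- [53 3b]
D1: mem[0x17..0x1c] <- [bd 0c 61 8a 12 34]
D2: mem[0x03..0x06] <- [41 50 de 78]
D3: mem[0x00..0x06] <- [8a 12 34 a6 4e 02 bd]
query mem[0x17]=0xbd, mem[0x1c]=0x34, mem[0x01]=0x12, mem[0x1b]=0x12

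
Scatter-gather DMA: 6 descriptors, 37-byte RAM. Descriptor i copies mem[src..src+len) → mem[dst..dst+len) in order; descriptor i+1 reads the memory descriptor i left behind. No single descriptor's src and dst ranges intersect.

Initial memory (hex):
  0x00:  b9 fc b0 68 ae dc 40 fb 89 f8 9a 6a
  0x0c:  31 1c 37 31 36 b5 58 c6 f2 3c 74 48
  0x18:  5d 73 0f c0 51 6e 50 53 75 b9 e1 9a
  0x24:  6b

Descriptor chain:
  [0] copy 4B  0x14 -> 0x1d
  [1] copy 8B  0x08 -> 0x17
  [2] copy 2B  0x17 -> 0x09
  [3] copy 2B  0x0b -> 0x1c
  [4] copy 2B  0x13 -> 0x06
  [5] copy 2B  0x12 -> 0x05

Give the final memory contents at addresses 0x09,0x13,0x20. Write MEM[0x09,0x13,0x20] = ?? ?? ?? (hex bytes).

#0 dst[0x1d+4] := {0xf2,0x3c,0x74,0x48}
#1 dst[0x17+8] := {0x89,0xf8,0x9a,0x6a,0x31,0x1c,0x37,0x31}
#2 dst[0x09+2] := {0x89,0xf8}
#3 dst[0x1c+2] := {0x6a,0x31}
#4 dst[0x06+2] := {0xc6,0xf2}
#5 dst[0x05+2] := {0x58,0xc6}
query mem[0x09]=0x89, mem[0x13]=0xc6, mem[0x20]=0x48

MEM[0x09,0x13,0x20] = 89 c6 48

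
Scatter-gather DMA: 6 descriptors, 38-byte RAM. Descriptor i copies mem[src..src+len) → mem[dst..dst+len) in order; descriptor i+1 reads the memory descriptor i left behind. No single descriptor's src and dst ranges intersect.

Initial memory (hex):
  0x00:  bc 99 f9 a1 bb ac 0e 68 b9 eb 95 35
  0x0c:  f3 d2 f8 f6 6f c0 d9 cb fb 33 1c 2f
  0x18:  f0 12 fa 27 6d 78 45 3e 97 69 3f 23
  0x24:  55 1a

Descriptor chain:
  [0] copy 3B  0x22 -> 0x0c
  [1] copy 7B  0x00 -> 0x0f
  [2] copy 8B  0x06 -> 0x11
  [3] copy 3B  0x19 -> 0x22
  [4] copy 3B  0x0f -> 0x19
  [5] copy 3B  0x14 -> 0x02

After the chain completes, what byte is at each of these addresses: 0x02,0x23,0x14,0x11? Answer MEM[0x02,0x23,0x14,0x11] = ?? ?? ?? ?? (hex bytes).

#0 dst[0x0c+3] := {0x3f,0x23,0x55}
#1 dst[0x0f+7] := {0xbc,0x99,0xf9,0xa1,0xbb,0xac,0x0e}
#2 dst[0x11+8] := {0x0e,0x68,0xb9,0xeb,0x95,0x35,0x3f,0x23}
#3 dst[0x22+3] := {0x12,0xfa,0x27}
#4 dst[0x19+3] := {0xbc,0x99,0x0e}
#5 dst[0x02+3] := {0xeb,0x95,0x35}
query mem[0x02]=0xeb, mem[0x23]=0xfa, mem[0x14]=0xeb, mem[0x11]=0x0e

MEM[0x02,0x23,0x14,0x11] = eb fa eb 0e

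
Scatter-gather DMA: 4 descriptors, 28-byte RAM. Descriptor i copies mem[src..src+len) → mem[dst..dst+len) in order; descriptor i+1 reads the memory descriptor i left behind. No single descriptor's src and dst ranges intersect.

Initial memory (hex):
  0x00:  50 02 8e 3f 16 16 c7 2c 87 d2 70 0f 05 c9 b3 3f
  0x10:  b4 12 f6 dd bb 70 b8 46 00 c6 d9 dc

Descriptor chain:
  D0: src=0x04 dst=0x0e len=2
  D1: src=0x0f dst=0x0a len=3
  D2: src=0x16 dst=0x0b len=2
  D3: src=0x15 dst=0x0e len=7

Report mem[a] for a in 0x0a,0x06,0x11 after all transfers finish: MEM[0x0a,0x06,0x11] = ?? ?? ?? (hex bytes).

MEM[0x0a,0x06,0x11] = 16 c7 00

  after D0: wrote 2B at 0x0e = 1616
  after D1: wrote 3B at 0x0a = 16b412
  after D2: wrote 2B at 0x0b = b846
  after D3: wrote 7B at 0x0e = 70b84600c6d9dc
query mem[0x0a]=0x16, mem[0x06]=0xc7, mem[0x11]=0x00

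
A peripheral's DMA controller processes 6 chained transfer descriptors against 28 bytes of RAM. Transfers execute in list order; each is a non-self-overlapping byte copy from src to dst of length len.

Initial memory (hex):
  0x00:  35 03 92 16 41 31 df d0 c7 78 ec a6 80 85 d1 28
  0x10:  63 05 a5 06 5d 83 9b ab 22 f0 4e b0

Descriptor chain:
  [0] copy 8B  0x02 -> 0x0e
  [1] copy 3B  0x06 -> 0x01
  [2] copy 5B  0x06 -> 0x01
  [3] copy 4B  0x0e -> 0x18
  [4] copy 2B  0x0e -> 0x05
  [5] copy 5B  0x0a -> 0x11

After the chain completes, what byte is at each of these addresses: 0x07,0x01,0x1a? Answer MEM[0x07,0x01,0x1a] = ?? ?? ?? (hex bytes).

  after D0: wrote 8B at 0x0e = 92164131dfd0c778
  after D1: wrote 3B at 0x01 = dfd0c7
  after D2: wrote 5B at 0x01 = dfd0c778ec
  after D3: wrote 4B at 0x18 = 92164131
  after D4: wrote 2B at 0x05 = 9216
  after D5: wrote 5B at 0x11 = eca6808592
query mem[0x07]=0xd0, mem[0x01]=0xdf, mem[0x1a]=0x41

MEM[0x07,0x01,0x1a] = d0 df 41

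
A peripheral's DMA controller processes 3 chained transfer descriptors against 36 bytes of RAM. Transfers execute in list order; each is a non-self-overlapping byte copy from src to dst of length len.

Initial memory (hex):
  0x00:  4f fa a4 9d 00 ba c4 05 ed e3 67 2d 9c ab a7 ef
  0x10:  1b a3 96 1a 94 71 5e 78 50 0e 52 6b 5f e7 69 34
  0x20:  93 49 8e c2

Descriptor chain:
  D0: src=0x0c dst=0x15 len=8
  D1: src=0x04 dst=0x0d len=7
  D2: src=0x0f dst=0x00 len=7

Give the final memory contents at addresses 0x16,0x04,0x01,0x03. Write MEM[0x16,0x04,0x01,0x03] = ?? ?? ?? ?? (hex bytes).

MEM[0x16,0x04,0x01,0x03] = ab 67 05 e3

D0: mem[0x15..0x1c] <- [9c ab a7 ef 1b a3 96 1a]
D1: mem[0x0d..0x13] <- [00 ba c4 05 ed e3 67]
D2: mem[0x00..0x06] <- [c4 05 ed e3 67 94 9c]
query mem[0x16]=0xab, mem[0x04]=0x67, mem[0x01]=0x05, mem[0x03]=0xe3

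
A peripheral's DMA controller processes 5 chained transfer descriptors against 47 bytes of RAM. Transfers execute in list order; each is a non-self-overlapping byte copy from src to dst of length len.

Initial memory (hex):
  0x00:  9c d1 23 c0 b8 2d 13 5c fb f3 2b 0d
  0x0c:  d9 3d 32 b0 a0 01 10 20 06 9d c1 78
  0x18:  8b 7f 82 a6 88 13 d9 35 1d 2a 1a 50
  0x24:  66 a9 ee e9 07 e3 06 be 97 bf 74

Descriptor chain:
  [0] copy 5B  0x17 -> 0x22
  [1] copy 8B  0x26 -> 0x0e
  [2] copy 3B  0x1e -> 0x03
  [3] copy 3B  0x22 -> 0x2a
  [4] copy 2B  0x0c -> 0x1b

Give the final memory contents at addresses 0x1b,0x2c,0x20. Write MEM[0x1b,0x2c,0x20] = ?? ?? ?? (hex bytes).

[0] 0x17->0x22 len=5 : 78 8b 7f 82 a6
[1] 0x26->0x0e len=8 : a6 e9 07 e3 06 be 97 bf
[2] 0x1e->0x03 len=3 : d9 35 1d
[3] 0x22->0x2a len=3 : 78 8b 7f
[4] 0x0c->0x1b len=2 : d9 3d
query mem[0x1b]=0xd9, mem[0x2c]=0x7f, mem[0x20]=0x1d

MEM[0x1b,0x2c,0x20] = d9 7f 1d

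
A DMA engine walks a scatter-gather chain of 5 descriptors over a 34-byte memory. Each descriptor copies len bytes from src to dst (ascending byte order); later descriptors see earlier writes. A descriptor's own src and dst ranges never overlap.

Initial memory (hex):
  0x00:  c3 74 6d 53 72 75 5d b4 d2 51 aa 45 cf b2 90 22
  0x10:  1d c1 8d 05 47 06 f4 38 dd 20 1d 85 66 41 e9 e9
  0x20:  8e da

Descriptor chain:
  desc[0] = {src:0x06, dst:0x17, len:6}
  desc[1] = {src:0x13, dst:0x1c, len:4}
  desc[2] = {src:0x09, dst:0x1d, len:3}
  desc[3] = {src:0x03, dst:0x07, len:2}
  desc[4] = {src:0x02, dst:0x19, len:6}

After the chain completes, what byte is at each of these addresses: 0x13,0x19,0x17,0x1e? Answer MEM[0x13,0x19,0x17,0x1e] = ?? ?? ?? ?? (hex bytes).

MEM[0x13,0x19,0x17,0x1e] = 05 6d 5d 53

#0 dst[0x17+6] := {0x5d,0xb4,0xd2,0x51,0xaa,0x45}
#1 dst[0x1c+4] := {0x05,0x47,0x06,0xf4}
#2 dst[0x1d+3] := {0x51,0xaa,0x45}
#3 dst[0x07+2] := {0x53,0x72}
#4 dst[0x19+6] := {0x6d,0x53,0x72,0x75,0x5d,0x53}
query mem[0x13]=0x05, mem[0x19]=0x6d, mem[0x17]=0x5d, mem[0x1e]=0x53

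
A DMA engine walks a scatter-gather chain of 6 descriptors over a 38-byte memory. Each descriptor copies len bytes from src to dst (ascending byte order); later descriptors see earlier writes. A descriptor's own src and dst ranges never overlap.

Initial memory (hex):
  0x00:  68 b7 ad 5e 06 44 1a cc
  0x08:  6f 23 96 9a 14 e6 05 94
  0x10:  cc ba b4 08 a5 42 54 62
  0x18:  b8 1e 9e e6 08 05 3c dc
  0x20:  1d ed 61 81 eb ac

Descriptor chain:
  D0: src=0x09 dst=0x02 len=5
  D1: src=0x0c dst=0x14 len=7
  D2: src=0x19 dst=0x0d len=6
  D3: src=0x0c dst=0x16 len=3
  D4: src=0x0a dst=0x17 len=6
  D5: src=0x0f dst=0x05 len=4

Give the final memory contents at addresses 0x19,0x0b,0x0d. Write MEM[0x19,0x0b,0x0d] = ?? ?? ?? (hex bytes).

[0] 0x09->0x02 len=5 : 23 96 9a 14 e6
[1] 0x0c->0x14 len=7 : 14 e6 05 94 cc ba b4
[2] 0x19->0x0d len=6 : ba b4 e6 08 05 3c
[3] 0x0c->0x16 len=3 : 14 ba b4
[4] 0x0a->0x17 len=6 : 96 9a 14 ba b4 e6
[5] 0x0f->0x05 len=4 : e6 08 05 3c
query mem[0x19]=0x14, mem[0x0b]=0x9a, mem[0x0d]=0xba

MEM[0x19,0x0b,0x0d] = 14 9a ba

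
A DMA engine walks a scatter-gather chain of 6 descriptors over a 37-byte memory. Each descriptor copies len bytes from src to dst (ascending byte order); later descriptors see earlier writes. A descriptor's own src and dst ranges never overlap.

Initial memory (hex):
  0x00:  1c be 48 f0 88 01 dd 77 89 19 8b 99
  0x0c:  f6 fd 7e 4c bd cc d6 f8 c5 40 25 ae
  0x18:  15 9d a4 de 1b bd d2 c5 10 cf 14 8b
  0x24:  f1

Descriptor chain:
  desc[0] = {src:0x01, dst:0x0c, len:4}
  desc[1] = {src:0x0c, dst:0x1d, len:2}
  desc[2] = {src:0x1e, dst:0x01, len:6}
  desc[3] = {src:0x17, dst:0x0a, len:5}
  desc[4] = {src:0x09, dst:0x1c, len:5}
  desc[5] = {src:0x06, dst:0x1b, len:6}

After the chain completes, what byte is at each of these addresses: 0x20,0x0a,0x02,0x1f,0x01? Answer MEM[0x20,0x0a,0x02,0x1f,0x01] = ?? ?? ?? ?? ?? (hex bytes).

MEM[0x20,0x0a,0x02,0x1f,0x01] = 15 ae c5 ae 48

#0 dst[0x0c+4] := {0xbe,0x48,0xf0,0x88}
#1 dst[0x1d+2] := {0xbe,0x48}
#2 dst[0x01+6] := {0x48,0xc5,0x10,0xcf,0x14,0x8b}
#3 dst[0x0a+5] := {0xae,0x15,0x9d,0xa4,0xde}
#4 dst[0x1c+5] := {0x19,0xae,0x15,0x9d,0xa4}
#5 dst[0x1b+6] := {0x8b,0x77,0x89,0x19,0xae,0x15}
query mem[0x20]=0x15, mem[0x0a]=0xae, mem[0x02]=0xc5, mem[0x1f]=0xae, mem[0x01]=0x48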